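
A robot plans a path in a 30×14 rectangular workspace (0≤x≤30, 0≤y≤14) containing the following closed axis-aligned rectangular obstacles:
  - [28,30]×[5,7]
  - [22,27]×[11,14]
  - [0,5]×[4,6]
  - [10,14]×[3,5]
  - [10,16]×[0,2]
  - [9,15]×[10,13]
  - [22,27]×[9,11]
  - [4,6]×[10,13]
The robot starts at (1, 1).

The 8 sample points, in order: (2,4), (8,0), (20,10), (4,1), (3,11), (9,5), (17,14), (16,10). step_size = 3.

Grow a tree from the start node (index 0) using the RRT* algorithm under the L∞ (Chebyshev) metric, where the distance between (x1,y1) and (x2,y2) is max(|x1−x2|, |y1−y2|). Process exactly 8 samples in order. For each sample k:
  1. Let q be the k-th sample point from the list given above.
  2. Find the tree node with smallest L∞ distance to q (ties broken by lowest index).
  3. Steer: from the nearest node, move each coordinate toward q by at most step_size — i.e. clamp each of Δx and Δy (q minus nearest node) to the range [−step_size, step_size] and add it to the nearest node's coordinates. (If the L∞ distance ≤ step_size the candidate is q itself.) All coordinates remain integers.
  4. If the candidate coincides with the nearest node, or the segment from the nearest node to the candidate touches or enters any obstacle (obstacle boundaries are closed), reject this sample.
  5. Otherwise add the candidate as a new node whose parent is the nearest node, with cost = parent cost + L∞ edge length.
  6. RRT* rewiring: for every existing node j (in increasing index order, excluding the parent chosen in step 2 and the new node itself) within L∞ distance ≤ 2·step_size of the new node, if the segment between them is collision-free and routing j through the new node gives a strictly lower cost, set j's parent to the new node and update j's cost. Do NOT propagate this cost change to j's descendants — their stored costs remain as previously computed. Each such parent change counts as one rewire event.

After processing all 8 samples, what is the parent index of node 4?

1. q=(2,4) nearest=0 d=3 new=(2,4) → blocked by [0,5]×[4,6], reject
2. q=(8,0) nearest=0 d=7 new=(4,0) → add node 1 parent=0 cost=3
3. q=(20,10) nearest=1 d=16 new=(7,3) → add node 2 parent=1 cost=6
4. q=(4,1) nearest=1 d=1 new=(4,1) → add node 3 parent=1 cost=4
5. q=(3,11) nearest=2 d=8 new=(4,6) → blocked by [0,5]×[4,6], reject
6. q=(9,5) nearest=2 d=2 new=(9,5) → add node 4 parent=2 cost=8
7. q=(17,14) nearest=4 d=9 new=(12,8) → add node 5 parent=4 cost=11
8. q=(16,10) nearest=5 d=4 new=(15,10) → blocked by [9,15]×[10,13], reject

Parent of node 4: 2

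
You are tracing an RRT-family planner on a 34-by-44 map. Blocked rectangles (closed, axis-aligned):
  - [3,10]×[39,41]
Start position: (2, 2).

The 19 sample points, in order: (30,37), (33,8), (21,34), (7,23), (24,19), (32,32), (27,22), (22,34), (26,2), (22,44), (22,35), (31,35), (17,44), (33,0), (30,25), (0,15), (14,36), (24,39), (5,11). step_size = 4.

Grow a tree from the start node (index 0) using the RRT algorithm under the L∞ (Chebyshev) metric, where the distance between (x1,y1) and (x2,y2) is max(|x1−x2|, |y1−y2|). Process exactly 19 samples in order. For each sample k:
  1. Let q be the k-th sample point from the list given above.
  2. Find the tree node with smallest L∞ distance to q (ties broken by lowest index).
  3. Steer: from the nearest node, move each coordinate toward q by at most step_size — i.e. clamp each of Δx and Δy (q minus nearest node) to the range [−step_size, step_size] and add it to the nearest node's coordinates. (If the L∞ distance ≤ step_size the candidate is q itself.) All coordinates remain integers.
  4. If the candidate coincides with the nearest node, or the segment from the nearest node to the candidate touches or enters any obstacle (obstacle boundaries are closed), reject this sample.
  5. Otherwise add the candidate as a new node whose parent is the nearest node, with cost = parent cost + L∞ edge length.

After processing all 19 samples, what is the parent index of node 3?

Parent of node 3: 2

1. q=(30,37) nearest=0 d=35 new=(6,6) → add node 1 parent=0 cost=4
2. q=(33,8) nearest=1 d=27 new=(10,8) → add node 2 parent=1 cost=8
3. q=(21,34) nearest=2 d=26 new=(14,12) → add node 3 parent=2 cost=12
4. q=(7,23) nearest=3 d=11 new=(10,16) → add node 4 parent=3 cost=16
5. q=(24,19) nearest=3 d=10 new=(18,16) → add node 5 parent=3 cost=16
6. q=(32,32) nearest=5 d=16 new=(22,20) → add node 6 parent=5 cost=20
7. q=(27,22) nearest=6 d=5 new=(26,22) → add node 7 parent=6 cost=24
8. q=(22,34) nearest=7 d=12 new=(22,26) → add node 8 parent=7 cost=28
9. q=(26,2) nearest=3 d=12 new=(18,8) → add node 9 parent=3 cost=16
10. q=(22,44) nearest=8 d=18 new=(22,30) → add node 10 parent=8 cost=32
11. q=(22,35) nearest=10 d=5 new=(22,34) → add node 11 parent=10 cost=36
12. q=(31,35) nearest=8 d=9 new=(26,30) → add node 12 parent=8 cost=32
13. q=(17,44) nearest=11 d=10 new=(18,38) → add node 13 parent=11 cost=40
14. q=(33,0) nearest=9 d=15 new=(22,4) → add node 14 parent=9 cost=20
15. q=(30,25) nearest=7 d=4 new=(30,25) → add node 15 parent=7 cost=28
16. q=(0,15) nearest=1 d=9 new=(2,10) → add node 16 parent=1 cost=8
17. q=(14,36) nearest=13 d=4 new=(14,36) → add node 17 parent=13 cost=44
18. q=(24,39) nearest=11 d=5 new=(24,38) → add node 18 parent=11 cost=40
19. q=(5,11) nearest=16 d=3 new=(5,11) → add node 19 parent=16 cost=11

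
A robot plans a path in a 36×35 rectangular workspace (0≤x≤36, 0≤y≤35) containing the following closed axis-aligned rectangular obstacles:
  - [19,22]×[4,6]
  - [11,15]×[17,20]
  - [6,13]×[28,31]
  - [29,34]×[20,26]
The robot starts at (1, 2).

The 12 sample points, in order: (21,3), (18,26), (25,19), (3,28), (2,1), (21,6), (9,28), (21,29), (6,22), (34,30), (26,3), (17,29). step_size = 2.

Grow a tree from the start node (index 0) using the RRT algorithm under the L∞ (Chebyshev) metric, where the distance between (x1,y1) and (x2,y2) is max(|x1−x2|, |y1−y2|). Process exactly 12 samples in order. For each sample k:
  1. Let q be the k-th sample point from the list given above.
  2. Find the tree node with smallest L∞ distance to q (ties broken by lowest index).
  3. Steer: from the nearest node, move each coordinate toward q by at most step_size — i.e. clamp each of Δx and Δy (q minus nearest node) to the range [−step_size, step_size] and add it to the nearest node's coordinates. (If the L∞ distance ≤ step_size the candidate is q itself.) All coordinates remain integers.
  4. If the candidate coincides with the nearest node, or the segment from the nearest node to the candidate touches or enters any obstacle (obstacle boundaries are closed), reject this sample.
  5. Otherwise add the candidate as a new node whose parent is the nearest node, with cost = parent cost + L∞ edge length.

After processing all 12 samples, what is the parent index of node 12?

Parent of node 12: 9

1. q=(21,3) nearest=0 d=20 new=(3,3) → add node 1 parent=0 cost=2
2. q=(18,26) nearest=1 d=23 new=(5,5) → add node 2 parent=1 cost=4
3. q=(25,19) nearest=2 d=20 new=(7,7) → add node 3 parent=2 cost=6
4. q=(3,28) nearest=3 d=21 new=(5,9) → add node 4 parent=3 cost=8
5. q=(2,1) nearest=0 d=1 new=(2,1) → add node 5 parent=0 cost=1
6. q=(21,6) nearest=3 d=14 new=(9,6) → add node 6 parent=3 cost=8
7. q=(9,28) nearest=4 d=19 new=(7,11) → add node 7 parent=4 cost=10
8. q=(21,29) nearest=7 d=18 new=(9,13) → add node 8 parent=7 cost=12
9. q=(6,22) nearest=8 d=9 new=(7,15) → add node 9 parent=8 cost=14
10. q=(34,30) nearest=6 d=25 new=(11,8) → add node 10 parent=6 cost=10
11. q=(26,3) nearest=10 d=15 new=(13,6) → add node 11 parent=10 cost=12
12. q=(17,29) nearest=9 d=14 new=(9,17) → add node 12 parent=9 cost=16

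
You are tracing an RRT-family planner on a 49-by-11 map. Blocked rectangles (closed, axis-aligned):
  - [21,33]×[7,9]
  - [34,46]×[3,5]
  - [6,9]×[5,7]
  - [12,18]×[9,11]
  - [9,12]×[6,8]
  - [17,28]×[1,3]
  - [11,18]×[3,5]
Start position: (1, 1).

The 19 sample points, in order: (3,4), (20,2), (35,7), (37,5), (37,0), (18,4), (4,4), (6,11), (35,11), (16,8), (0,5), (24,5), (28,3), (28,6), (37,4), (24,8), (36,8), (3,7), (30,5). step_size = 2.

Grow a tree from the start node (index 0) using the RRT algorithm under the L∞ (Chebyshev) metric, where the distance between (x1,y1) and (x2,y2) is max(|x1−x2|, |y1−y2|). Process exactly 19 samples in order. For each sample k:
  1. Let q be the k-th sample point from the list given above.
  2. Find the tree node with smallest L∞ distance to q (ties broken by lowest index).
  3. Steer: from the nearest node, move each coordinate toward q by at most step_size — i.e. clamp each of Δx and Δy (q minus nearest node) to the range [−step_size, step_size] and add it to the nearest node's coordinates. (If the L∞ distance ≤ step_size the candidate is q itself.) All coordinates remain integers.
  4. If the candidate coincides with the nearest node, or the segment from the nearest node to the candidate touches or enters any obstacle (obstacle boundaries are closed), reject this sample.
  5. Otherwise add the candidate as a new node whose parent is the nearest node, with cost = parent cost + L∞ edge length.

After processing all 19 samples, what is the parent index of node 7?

1. q=(3,4) nearest=0 d=3 new=(3,3) → add node 1 parent=0 cost=2
2. q=(20,2) nearest=1 d=17 new=(5,2) → add node 2 parent=1 cost=4
3. q=(35,7) nearest=2 d=30 new=(7,4) → add node 3 parent=2 cost=6
4. q=(37,5) nearest=3 d=30 new=(9,5) → blocked by [6,9]×[5,7], reject
5. q=(37,0) nearest=3 d=30 new=(9,2) → add node 4 parent=3 cost=8
6. q=(18,4) nearest=4 d=9 new=(11,4) → blocked by [11,18]×[3,5], reject
7. q=(4,4) nearest=1 d=1 new=(4,4) → add node 5 parent=1 cost=3
8. q=(6,11) nearest=3 d=7 new=(6,6) → blocked by [6,9]×[5,7], reject
9. q=(35,11) nearest=4 d=26 new=(11,4) → blocked by [11,18]×[3,5], reject
10. q=(16,8) nearest=4 d=7 new=(11,4) → blocked by [11,18]×[3,5], reject
11. q=(0,5) nearest=1 d=3 new=(1,5) → add node 6 parent=1 cost=4
12. q=(24,5) nearest=4 d=15 new=(11,4) → blocked by [11,18]×[3,5], reject
13. q=(28,3) nearest=4 d=19 new=(11,3) → blocked by [11,18]×[3,5], reject
14. q=(28,6) nearest=4 d=19 new=(11,4) → blocked by [11,18]×[3,5], reject
15. q=(37,4) nearest=4 d=28 new=(11,4) → blocked by [11,18]×[3,5], reject
16. q=(24,8) nearest=4 d=15 new=(11,4) → blocked by [11,18]×[3,5], reject
17. q=(36,8) nearest=4 d=27 new=(11,4) → blocked by [11,18]×[3,5], reject
18. q=(3,7) nearest=6 d=2 new=(3,7) → add node 7 parent=6 cost=6
19. q=(30,5) nearest=4 d=21 new=(11,4) → blocked by [11,18]×[3,5], reject

Parent of node 7: 6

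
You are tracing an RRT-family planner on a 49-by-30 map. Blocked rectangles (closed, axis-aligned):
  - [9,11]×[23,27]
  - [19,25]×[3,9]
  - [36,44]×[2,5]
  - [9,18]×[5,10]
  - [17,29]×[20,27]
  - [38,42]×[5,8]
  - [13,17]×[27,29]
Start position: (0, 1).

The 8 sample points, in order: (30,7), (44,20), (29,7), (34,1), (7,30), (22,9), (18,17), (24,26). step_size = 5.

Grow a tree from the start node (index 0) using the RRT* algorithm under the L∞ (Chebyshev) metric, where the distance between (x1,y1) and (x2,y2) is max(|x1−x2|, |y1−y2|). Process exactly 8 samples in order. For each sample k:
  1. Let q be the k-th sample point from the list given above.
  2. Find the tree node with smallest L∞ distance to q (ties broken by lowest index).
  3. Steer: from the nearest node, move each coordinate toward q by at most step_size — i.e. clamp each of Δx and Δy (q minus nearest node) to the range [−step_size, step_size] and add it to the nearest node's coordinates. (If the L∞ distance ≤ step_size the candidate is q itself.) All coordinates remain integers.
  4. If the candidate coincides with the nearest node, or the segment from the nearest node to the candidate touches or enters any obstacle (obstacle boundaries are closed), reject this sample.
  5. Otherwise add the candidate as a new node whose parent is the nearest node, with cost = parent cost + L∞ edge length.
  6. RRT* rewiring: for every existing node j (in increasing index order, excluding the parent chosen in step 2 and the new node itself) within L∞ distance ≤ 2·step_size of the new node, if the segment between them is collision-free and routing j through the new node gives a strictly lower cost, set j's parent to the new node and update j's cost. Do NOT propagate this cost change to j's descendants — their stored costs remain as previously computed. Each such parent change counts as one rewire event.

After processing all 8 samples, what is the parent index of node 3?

Parent of node 3: 1

1. q=(30,7) nearest=0 d=30 new=(5,6) → add node 1 parent=0 cost=5
2. q=(44,20) nearest=1 d=39 new=(10,11) → blocked by [9,18]×[5,10], reject
3. q=(29,7) nearest=1 d=24 new=(10,7) → blocked by [9,18]×[5,10], reject
4. q=(34,1) nearest=1 d=29 new=(10,1) → add node 2 parent=1 cost=10
5. q=(7,30) nearest=1 d=24 new=(7,11) → add node 3 parent=1 cost=10
6. q=(22,9) nearest=2 d=12 new=(15,6) → blocked by [9,18]×[5,10], reject
7. q=(18,17) nearest=3 d=11 new=(12,16) → add node 4 parent=3 cost=15
8. q=(24,26) nearest=4 d=12 new=(17,21) → blocked by [17,29]×[20,27], reject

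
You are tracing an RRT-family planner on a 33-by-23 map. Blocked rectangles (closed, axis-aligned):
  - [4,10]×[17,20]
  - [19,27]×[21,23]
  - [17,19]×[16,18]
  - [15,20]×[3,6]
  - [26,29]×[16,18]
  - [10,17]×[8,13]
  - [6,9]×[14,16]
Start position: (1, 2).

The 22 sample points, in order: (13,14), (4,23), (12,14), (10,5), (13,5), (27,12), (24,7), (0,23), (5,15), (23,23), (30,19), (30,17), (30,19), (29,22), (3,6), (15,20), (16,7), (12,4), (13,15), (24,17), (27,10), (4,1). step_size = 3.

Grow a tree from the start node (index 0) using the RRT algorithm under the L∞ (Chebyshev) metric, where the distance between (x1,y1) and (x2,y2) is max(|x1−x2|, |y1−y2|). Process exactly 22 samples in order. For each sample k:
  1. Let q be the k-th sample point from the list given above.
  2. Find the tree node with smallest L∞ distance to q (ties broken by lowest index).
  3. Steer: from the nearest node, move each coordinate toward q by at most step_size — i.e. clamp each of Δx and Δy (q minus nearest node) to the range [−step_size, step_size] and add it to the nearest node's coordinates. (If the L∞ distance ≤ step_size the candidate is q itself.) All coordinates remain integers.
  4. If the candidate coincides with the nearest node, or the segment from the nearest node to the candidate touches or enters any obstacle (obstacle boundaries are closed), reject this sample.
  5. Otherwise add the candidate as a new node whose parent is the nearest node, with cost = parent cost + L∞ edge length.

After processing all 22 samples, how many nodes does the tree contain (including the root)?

Node count: 15

1. q=(13,14) nearest=0 d=12 new=(4,5) → add node 1 parent=0 cost=3
2. q=(4,23) nearest=1 d=18 new=(4,8) → add node 2 parent=1 cost=6
3. q=(12,14) nearest=2 d=8 new=(7,11) → add node 3 parent=2 cost=9
4. q=(10,5) nearest=1 d=6 new=(7,5) → add node 4 parent=1 cost=6
5. q=(13,5) nearest=3 d=6 new=(10,8) → blocked by [10,17]×[8,13], reject
6. q=(27,12) nearest=3 d=20 new=(10,12) → blocked by [10,17]×[8,13], reject
7. q=(24,7) nearest=3 d=17 new=(10,8) → blocked by [10,17]×[8,13], reject
8. q=(0,23) nearest=3 d=12 new=(4,14) → add node 5 parent=3 cost=12
9. q=(5,15) nearest=5 d=1 new=(5,15) → add node 6 parent=5 cost=13
10. q=(23,23) nearest=3 d=16 new=(10,14) → add node 7 parent=3 cost=12
11. q=(30,19) nearest=7 d=20 new=(13,17) → add node 8 parent=7 cost=15
12. q=(30,17) nearest=8 d=17 new=(16,17) → add node 9 parent=8 cost=18
13. q=(30,19) nearest=9 d=14 new=(19,19) → blocked by [17,19]×[16,18], reject
14. q=(29,22) nearest=9 d=13 new=(19,20) → blocked by [17,19]×[16,18], reject
15. q=(3,6) nearest=1 d=1 new=(3,6) → add node 10 parent=1 cost=4
16. q=(15,20) nearest=8 d=3 new=(15,20) → add node 11 parent=8 cost=18
17. q=(16,7) nearest=7 d=7 new=(13,11) → blocked by [10,17]×[8,13], reject
18. q=(12,4) nearest=4 d=5 new=(10,4) → add node 12 parent=4 cost=9
19. q=(13,15) nearest=8 d=2 new=(13,15) → add node 13 parent=8 cost=17
20. q=(24,17) nearest=9 d=8 new=(19,17) → blocked by [17,19]×[16,18], reject
21. q=(27,10) nearest=9 d=11 new=(19,14) → blocked by [17,19]×[16,18], reject
22. q=(4,1) nearest=0 d=3 new=(4,1) → add node 14 parent=0 cost=3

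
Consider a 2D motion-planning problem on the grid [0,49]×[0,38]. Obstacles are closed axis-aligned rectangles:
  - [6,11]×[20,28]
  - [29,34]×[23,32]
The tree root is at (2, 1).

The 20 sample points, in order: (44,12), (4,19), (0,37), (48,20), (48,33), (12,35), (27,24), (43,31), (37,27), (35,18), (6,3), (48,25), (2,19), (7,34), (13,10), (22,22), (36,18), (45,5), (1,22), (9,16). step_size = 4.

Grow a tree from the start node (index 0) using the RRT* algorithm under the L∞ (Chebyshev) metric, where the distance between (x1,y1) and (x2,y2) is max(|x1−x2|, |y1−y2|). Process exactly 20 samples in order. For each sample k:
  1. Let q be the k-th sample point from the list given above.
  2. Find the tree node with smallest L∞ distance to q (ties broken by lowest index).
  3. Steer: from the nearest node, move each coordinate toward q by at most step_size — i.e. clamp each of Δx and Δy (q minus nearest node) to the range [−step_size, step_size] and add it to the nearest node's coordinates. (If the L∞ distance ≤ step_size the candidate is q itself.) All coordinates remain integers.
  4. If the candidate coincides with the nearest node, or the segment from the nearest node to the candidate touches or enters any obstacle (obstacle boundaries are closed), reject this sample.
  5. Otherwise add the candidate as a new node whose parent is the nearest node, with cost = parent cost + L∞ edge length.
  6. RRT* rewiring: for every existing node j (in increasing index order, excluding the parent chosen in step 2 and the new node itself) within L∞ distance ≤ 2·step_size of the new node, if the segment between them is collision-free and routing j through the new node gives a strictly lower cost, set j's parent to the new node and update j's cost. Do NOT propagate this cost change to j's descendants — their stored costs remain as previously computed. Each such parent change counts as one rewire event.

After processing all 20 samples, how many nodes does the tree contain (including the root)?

1. q=(44,12) nearest=0 d=42 new=(6,5) → add node 1 parent=0 cost=4
2. q=(4,19) nearest=1 d=14 new=(4,9) → add node 2 parent=1 cost=8
3. q=(0,37) nearest=2 d=28 new=(0,13) → add node 3 parent=2 cost=12
4. q=(48,20) nearest=1 d=42 new=(10,9) → add node 4 parent=1 cost=8
5. q=(48,33) nearest=4 d=38 new=(14,13) → add node 5 parent=4 cost=12
6. q=(12,35) nearest=3 d=22 new=(4,17) → add node 6 parent=3 cost=16
7. q=(27,24) nearest=5 d=13 new=(18,17) → add node 7 parent=5 cost=16
8. q=(43,31) nearest=7 d=25 new=(22,21) → add node 8 parent=7 cost=20
9. q=(37,27) nearest=8 d=15 new=(26,25) → add node 9 parent=8 cost=24
10. q=(35,18) nearest=9 d=9 new=(30,21) → add node 10 parent=9 cost=28
11. q=(6,3) nearest=1 d=2 new=(6,3) → add node 11 parent=1 cost=6
12. q=(48,25) nearest=10 d=18 new=(34,25) → blocked by [29,34]×[23,32], reject
13. q=(2,19) nearest=6 d=2 new=(2,19) → add node 12 parent=6 cost=18
14. q=(7,34) nearest=8 d=15 new=(18,25) → add node 13 parent=8 cost=24
15. q=(13,10) nearest=4 d=3 new=(13,10) → add node 14 parent=4 cost=11
16. q=(22,22) nearest=8 d=1 new=(22,22) → add node 15 parent=8 cost=21
17. q=(36,18) nearest=10 d=6 new=(34,18) → add node 16 parent=10 cost=32
18. q=(45,5) nearest=16 d=13 new=(38,14) → add node 17 parent=16 cost=36
19. q=(1,22) nearest=12 d=3 new=(1,22) → add node 18 parent=12 cost=21
20. q=(9,16) nearest=5 d=5 new=(10,16) → add node 19 parent=5 cost=16

Node count: 20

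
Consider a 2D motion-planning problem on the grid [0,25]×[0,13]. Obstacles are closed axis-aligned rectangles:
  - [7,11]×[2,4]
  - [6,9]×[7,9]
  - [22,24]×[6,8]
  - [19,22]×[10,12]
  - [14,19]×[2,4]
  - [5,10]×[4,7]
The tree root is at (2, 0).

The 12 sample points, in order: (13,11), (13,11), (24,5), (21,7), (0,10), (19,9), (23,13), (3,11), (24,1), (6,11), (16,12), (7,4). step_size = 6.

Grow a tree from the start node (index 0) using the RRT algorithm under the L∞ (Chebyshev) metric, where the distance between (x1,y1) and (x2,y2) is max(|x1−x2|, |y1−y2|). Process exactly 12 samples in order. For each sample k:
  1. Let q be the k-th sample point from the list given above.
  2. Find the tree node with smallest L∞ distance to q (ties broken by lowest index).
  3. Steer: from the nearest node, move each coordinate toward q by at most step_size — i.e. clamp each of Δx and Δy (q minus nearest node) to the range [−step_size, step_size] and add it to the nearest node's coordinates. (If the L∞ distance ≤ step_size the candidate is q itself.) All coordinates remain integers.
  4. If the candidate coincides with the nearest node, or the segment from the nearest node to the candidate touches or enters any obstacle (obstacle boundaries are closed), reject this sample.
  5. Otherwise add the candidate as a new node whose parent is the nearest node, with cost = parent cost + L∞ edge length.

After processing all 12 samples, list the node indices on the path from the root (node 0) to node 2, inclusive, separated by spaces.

Path: 0 1 2

1. q=(13,11) nearest=0 d=11 new=(8,6) → blocked by [5,10]×[4,7], reject
2. q=(13,11) nearest=0 d=11 new=(8,6) → blocked by [5,10]×[4,7], reject
3. q=(24,5) nearest=0 d=22 new=(8,5) → blocked by [5,10]×[4,7], reject
4. q=(21,7) nearest=0 d=19 new=(8,6) → blocked by [5,10]×[4,7], reject
5. q=(0,10) nearest=0 d=10 new=(0,6) → add node 1 parent=0 cost=6
6. q=(19,9) nearest=0 d=17 new=(8,6) → blocked by [5,10]×[4,7], reject
7. q=(23,13) nearest=0 d=21 new=(8,6) → blocked by [5,10]×[4,7], reject
8. q=(3,11) nearest=1 d=5 new=(3,11) → add node 2 parent=1 cost=11
9. q=(24,1) nearest=2 d=21 new=(9,5) → blocked by [6,9]×[7,9], reject
10. q=(6,11) nearest=2 d=3 new=(6,11) → add node 3 parent=2 cost=14
11. q=(16,12) nearest=3 d=10 new=(12,12) → add node 4 parent=3 cost=20
12. q=(7,4) nearest=0 d=5 new=(7,4) → blocked by [7,11]×[2,4], reject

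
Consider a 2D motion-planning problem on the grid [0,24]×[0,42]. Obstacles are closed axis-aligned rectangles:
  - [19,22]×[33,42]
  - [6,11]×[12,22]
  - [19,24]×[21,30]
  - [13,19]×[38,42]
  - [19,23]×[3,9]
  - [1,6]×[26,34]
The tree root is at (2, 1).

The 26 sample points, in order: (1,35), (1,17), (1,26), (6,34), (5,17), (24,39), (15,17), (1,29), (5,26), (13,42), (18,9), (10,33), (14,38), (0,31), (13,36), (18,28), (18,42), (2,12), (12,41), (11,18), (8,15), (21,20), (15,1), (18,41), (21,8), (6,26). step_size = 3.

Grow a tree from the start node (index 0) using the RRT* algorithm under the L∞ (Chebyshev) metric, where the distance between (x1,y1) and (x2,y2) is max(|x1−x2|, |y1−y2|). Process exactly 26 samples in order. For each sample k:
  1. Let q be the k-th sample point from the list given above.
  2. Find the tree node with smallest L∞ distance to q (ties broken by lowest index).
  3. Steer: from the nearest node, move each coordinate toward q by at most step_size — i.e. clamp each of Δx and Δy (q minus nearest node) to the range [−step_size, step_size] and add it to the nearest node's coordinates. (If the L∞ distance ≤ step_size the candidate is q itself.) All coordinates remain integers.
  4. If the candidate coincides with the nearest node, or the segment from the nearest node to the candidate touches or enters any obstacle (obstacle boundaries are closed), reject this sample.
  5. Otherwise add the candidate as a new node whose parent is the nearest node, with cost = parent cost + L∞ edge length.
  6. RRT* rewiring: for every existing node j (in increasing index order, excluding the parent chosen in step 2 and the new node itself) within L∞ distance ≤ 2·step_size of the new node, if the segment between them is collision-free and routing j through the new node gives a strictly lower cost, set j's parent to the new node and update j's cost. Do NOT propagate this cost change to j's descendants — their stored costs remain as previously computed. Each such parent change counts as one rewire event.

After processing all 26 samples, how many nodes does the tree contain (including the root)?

1. q=(1,35) nearest=0 d=34 new=(1,4) → add node 1 parent=0 cost=3
2. q=(1,17) nearest=1 d=13 new=(1,7) → add node 2 parent=1 cost=6
3. q=(1,26) nearest=2 d=19 new=(1,10) → add node 3 parent=2 cost=9
4. q=(6,34) nearest=3 d=24 new=(4,13) → add node 4 parent=3 cost=12
5. q=(5,17) nearest=4 d=4 new=(5,16) → add node 5 parent=4 cost=15
6. q=(24,39) nearest=5 d=23 new=(8,19) → blocked by [6,11]×[12,22], reject
7. q=(15,17) nearest=5 d=10 new=(8,17) → blocked by [6,11]×[12,22], reject
8. q=(1,29) nearest=5 d=13 new=(2,19) → add node 6 parent=5 cost=18
9. q=(5,26) nearest=6 d=7 new=(5,22) → add node 7 parent=6 cost=21
10. q=(13,42) nearest=7 d=20 new=(8,25) → add node 8 parent=7 cost=24
11. q=(18,9) nearest=5 d=13 new=(8,13) → blocked by [6,11]×[12,22], reject
12. q=(10,33) nearest=8 d=8 new=(10,28) → add node 9 parent=8 cost=27
13. q=(14,38) nearest=9 d=10 new=(13,31) → add node 10 parent=9 cost=30
14. q=(0,31) nearest=8 d=8 new=(5,28) → blocked by [1,6]×[26,34], reject
15. q=(13,36) nearest=10 d=5 new=(13,34) → add node 11 parent=10 cost=33
16. q=(18,28) nearest=10 d=5 new=(16,28) → add node 12 parent=10 cost=33
17. q=(18,42) nearest=11 d=8 new=(16,37) → add node 13 parent=11 cost=36
18. q=(2,12) nearest=3 d=2 new=(2,12) → add node 14 parent=3 cost=11
19. q=(12,41) nearest=13 d=4 new=(13,40) → blocked by [13,19]×[38,42], reject
20. q=(11,18) nearest=5 d=6 new=(8,18) → blocked by [6,11]×[12,22], reject
21. q=(8,15) nearest=5 d=3 new=(8,15) → blocked by [6,11]×[12,22], reject
22. q=(21,20) nearest=12 d=8 new=(19,25) → blocked by [19,24]×[21,30], reject
23. q=(15,1) nearest=4 d=12 new=(7,10) → add node 15 parent=4 cost=15
24. q=(18,41) nearest=13 d=4 new=(18,40) → blocked by [13,19]×[38,42], reject
25. q=(21,8) nearest=15 d=14 new=(10,8) → add node 16 parent=15 cost=18
26. q=(6,26) nearest=8 d=2 new=(6,26) → blocked by [1,6]×[26,34], reject

Node count: 17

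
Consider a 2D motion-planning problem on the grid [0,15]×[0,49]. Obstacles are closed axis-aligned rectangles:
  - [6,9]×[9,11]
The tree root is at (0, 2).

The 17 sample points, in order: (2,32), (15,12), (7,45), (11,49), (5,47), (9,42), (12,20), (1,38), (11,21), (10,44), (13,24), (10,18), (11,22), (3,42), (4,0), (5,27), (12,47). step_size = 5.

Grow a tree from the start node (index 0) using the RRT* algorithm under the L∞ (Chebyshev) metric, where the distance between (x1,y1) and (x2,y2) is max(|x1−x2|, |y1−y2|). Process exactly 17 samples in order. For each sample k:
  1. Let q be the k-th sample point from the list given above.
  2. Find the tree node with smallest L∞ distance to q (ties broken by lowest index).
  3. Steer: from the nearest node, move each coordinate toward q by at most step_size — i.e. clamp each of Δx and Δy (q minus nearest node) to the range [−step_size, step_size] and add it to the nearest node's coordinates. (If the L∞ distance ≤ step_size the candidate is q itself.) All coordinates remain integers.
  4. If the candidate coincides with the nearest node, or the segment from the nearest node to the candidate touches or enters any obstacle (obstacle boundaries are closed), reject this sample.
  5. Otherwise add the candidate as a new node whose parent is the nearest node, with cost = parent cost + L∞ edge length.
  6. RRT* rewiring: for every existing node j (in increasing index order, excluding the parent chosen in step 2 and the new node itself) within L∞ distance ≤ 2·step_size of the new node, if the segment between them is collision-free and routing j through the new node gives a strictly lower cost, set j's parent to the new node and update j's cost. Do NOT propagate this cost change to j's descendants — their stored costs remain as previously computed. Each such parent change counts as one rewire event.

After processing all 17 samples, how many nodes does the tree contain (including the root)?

Node count: 15

1. q=(2,32) nearest=0 d=30 new=(2,7) → add node 1 parent=0 cost=5
2. q=(15,12) nearest=1 d=13 new=(7,12) → blocked by [6,9]×[9,11], reject
3. q=(7,45) nearest=1 d=38 new=(7,12) → blocked by [6,9]×[9,11], reject
4. q=(11,49) nearest=1 d=42 new=(7,12) → blocked by [6,9]×[9,11], reject
5. q=(5,47) nearest=1 d=40 new=(5,12) → add node 2 parent=1 cost=10
6. q=(9,42) nearest=2 d=30 new=(9,17) → add node 3 parent=2 cost=15
7. q=(12,20) nearest=3 d=3 new=(12,20) → add node 4 parent=3 cost=18
8. q=(1,38) nearest=4 d=18 new=(7,25) → add node 5 parent=4 cost=23
9. q=(11,21) nearest=4 d=1 new=(11,21) → add node 6 parent=4 cost=19
10. q=(10,44) nearest=5 d=19 new=(10,30) → add node 7 parent=5 cost=28
11. q=(13,24) nearest=6 d=3 new=(13,24) → add node 8 parent=6 cost=22
12. q=(10,18) nearest=3 d=1 new=(10,18) → add node 9 parent=3 cost=16
13. q=(11,22) nearest=6 d=1 new=(11,22) → add node 10 parent=6 cost=20
14. q=(3,42) nearest=7 d=12 new=(5,35) → add node 11 parent=7 cost=33
15. q=(4,0) nearest=0 d=4 new=(4,0) → add node 12 parent=0 cost=4
16. q=(5,27) nearest=5 d=2 new=(5,27) → add node 13 parent=5 cost=25
17. q=(12,47) nearest=11 d=12 new=(10,40) → add node 14 parent=11 cost=38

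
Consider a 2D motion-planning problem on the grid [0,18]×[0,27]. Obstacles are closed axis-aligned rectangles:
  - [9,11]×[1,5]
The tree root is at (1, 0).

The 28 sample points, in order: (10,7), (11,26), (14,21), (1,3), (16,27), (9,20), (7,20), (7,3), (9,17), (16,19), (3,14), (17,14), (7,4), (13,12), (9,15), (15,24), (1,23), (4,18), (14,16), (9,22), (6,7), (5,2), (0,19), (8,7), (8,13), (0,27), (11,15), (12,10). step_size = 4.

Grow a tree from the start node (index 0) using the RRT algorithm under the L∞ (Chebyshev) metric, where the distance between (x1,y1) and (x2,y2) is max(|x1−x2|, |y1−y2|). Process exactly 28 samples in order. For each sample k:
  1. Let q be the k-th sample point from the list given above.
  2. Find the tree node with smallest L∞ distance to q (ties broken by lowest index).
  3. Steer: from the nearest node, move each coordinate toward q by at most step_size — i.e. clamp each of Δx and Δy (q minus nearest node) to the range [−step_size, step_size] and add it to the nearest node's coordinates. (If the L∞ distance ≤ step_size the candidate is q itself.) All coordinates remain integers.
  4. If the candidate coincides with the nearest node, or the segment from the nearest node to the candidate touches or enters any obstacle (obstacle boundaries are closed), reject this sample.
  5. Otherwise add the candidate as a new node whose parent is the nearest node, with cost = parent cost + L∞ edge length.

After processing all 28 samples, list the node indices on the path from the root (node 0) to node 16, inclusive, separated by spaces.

Path: 0 1 2 3 5 6 7 16

1. q=(10,7) nearest=0 d=9 new=(5,4) → add node 1 parent=0 cost=4
2. q=(11,26) nearest=1 d=22 new=(9,8) → add node 2 parent=1 cost=8
3. q=(14,21) nearest=2 d=13 new=(13,12) → add node 3 parent=2 cost=12
4. q=(1,3) nearest=0 d=3 new=(1,3) → add node 4 parent=0 cost=3
5. q=(16,27) nearest=3 d=15 new=(16,16) → add node 5 parent=3 cost=16
6. q=(9,20) nearest=5 d=7 new=(12,20) → add node 6 parent=5 cost=20
7. q=(7,20) nearest=6 d=5 new=(8,20) → add node 7 parent=6 cost=24
8. q=(7,3) nearest=1 d=2 new=(7,3) → add node 8 parent=1 cost=6
9. q=(9,17) nearest=6 d=3 new=(9,17) → add node 9 parent=6 cost=23
10. q=(16,19) nearest=5 d=3 new=(16,19) → add node 10 parent=5 cost=19
11. q=(3,14) nearest=2 d=6 new=(5,12) → add node 11 parent=2 cost=12
12. q=(17,14) nearest=5 d=2 new=(17,14) → add node 12 parent=5 cost=18
13. q=(7,4) nearest=8 d=1 new=(7,4) → add node 13 parent=8 cost=7
14. q=(13,12) nearest=3 d=0 → coincident, reject
15. q=(9,15) nearest=9 d=2 new=(9,15) → add node 14 parent=9 cost=25
16. q=(15,24) nearest=6 d=4 new=(15,24) → add node 15 parent=6 cost=24
17. q=(1,23) nearest=7 d=7 new=(4,23) → add node 16 parent=7 cost=28
18. q=(4,18) nearest=7 d=4 new=(4,18) → add node 17 parent=7 cost=28
19. q=(14,16) nearest=5 d=2 new=(14,16) → add node 18 parent=5 cost=18
20. q=(9,22) nearest=7 d=2 new=(9,22) → add node 19 parent=7 cost=26
21. q=(6,7) nearest=1 d=3 new=(6,7) → add node 20 parent=1 cost=7
22. q=(5,2) nearest=1 d=2 new=(5,2) → add node 21 parent=1 cost=6
23. q=(0,19) nearest=16 d=4 new=(0,19) → add node 22 parent=16 cost=32
24. q=(8,7) nearest=2 d=1 new=(8,7) → add node 23 parent=2 cost=9
25. q=(8,13) nearest=14 d=2 new=(8,13) → add node 24 parent=14 cost=27
26. q=(0,27) nearest=16 d=4 new=(0,27) → add node 25 parent=16 cost=32
27. q=(11,15) nearest=9 d=2 new=(11,15) → add node 26 parent=9 cost=25
28. q=(12,10) nearest=3 d=2 new=(12,10) → add node 27 parent=3 cost=14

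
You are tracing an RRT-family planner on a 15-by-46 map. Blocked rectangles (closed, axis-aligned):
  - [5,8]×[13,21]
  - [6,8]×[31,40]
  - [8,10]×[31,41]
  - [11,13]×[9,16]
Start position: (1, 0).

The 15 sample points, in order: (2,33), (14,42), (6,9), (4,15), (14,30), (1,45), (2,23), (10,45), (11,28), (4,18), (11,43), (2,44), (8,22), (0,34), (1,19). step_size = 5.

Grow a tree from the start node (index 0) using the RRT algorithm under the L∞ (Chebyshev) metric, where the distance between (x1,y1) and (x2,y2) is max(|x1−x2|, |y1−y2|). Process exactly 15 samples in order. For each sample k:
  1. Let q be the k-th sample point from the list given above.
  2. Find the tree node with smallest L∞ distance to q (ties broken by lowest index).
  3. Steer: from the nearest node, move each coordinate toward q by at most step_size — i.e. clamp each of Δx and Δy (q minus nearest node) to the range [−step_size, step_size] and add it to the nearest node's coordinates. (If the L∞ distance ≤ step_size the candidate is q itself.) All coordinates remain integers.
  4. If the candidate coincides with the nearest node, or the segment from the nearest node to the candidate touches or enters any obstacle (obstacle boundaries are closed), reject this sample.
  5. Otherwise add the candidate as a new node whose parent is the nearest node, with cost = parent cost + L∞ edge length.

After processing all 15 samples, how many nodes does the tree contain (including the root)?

Node count: 13

1. q=(2,33) nearest=0 d=33 new=(2,5) → add node 1 parent=0 cost=5
2. q=(14,42) nearest=1 d=37 new=(7,10) → add node 2 parent=1 cost=10
3. q=(6,9) nearest=2 d=1 new=(6,9) → add node 3 parent=2 cost=11
4. q=(4,15) nearest=2 d=5 new=(4,15) → blocked by [5,8]×[13,21], reject
5. q=(14,30) nearest=2 d=20 new=(12,15) → blocked by [11,13]×[9,16], reject
6. q=(1,45) nearest=2 d=35 new=(2,15) → add node 4 parent=2 cost=15
7. q=(2,23) nearest=4 d=8 new=(2,20) → add node 5 parent=4 cost=20
8. q=(10,45) nearest=5 d=25 new=(7,25) → add node 6 parent=5 cost=25
9. q=(11,28) nearest=6 d=4 new=(11,28) → add node 7 parent=6 cost=29
10. q=(4,18) nearest=5 d=2 new=(4,18) → add node 8 parent=5 cost=22
11. q=(11,43) nearest=7 d=15 new=(11,33) → add node 9 parent=7 cost=34
12. q=(2,44) nearest=9 d=11 new=(6,38) → blocked by [6,8]×[31,40], reject
13. q=(8,22) nearest=6 d=3 new=(8,22) → add node 10 parent=6 cost=28
14. q=(0,34) nearest=6 d=9 new=(2,30) → add node 11 parent=6 cost=30
15. q=(1,19) nearest=5 d=1 new=(1,19) → add node 12 parent=5 cost=21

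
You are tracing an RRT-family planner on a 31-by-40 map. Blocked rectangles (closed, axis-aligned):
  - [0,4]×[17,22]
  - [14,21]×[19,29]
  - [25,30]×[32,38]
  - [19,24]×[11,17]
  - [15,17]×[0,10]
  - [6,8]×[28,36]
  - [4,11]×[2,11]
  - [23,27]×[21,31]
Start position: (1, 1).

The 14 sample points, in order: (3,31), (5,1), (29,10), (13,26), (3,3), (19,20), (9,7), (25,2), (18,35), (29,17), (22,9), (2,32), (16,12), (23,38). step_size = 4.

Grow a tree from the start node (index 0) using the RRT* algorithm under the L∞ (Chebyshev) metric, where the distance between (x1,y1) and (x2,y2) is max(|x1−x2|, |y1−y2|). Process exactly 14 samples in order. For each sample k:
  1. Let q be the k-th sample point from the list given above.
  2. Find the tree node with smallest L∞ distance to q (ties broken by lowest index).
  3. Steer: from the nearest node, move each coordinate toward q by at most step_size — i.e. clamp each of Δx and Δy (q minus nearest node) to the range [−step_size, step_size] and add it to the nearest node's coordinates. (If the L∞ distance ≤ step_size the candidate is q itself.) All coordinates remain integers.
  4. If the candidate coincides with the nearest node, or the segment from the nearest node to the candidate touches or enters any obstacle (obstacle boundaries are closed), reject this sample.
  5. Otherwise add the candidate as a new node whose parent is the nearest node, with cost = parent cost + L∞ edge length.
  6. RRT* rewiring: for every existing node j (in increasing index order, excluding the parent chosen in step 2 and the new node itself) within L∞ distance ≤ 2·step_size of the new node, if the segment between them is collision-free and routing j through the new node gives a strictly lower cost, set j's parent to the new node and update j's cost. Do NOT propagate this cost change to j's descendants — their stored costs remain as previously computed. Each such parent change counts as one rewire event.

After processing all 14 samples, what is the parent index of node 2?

1. q=(3,31) nearest=0 d=30 new=(3,5) → add node 1 parent=0 cost=4
2. q=(5,1) nearest=0 d=4 new=(5,1) → add node 2 parent=0 cost=4
3. q=(29,10) nearest=2 d=24 new=(9,5) → blocked by [4,11]×[2,11], reject
4. q=(13,26) nearest=1 d=21 new=(7,9) → blocked by [4,11]×[2,11], reject
5. q=(3,3) nearest=0 d=2 new=(3,3) → add node 3 parent=0 cost=2
6. q=(19,20) nearest=1 d=16 new=(7,9) → blocked by [4,11]×[2,11], reject
7. q=(9,7) nearest=1 d=6 new=(7,7) → blocked by [4,11]×[2,11], reject
8. q=(25,2) nearest=2 d=20 new=(9,2) → blocked by [4,11]×[2,11], reject
9. q=(18,35) nearest=1 d=30 new=(7,9) → blocked by [4,11]×[2,11], reject
10. q=(29,17) nearest=2 d=24 new=(9,5) → blocked by [4,11]×[2,11], reject
11. q=(22,9) nearest=2 d=17 new=(9,5) → blocked by [4,11]×[2,11], reject
12. q=(2,32) nearest=1 d=27 new=(2,9) → add node 4 parent=1 cost=8
13. q=(16,12) nearest=2 d=11 new=(9,5) → blocked by [4,11]×[2,11], reject
14. q=(23,38) nearest=4 d=29 new=(6,13) → blocked by [4,11]×[2,11], reject

Parent of node 2: 0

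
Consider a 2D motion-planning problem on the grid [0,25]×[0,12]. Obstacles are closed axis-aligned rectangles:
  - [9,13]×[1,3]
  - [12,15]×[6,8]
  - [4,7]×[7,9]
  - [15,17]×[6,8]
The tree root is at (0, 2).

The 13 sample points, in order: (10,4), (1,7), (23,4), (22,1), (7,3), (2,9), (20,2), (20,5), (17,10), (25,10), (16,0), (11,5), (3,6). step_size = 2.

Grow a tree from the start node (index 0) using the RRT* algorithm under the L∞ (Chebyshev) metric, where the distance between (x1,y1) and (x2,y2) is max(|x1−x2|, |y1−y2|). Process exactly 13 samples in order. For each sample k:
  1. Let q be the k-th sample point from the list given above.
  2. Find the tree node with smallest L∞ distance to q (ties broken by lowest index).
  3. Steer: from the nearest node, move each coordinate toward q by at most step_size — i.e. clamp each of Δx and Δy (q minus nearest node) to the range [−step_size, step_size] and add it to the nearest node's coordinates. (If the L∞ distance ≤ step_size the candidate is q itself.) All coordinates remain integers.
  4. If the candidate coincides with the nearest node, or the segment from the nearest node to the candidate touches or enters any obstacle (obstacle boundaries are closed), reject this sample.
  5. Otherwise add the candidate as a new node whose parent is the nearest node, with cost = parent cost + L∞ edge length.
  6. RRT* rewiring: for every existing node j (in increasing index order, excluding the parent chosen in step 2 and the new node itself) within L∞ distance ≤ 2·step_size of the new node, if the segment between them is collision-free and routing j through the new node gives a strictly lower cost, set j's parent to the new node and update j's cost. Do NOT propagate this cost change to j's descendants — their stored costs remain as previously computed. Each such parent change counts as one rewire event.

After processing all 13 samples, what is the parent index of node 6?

1. q=(10,4) nearest=0 d=10 new=(2,4) → add node 1 parent=0 cost=2
2. q=(1,7) nearest=1 d=3 new=(1,6) → add node 2 parent=1 cost=4
3. q=(23,4) nearest=1 d=21 new=(4,4) → add node 3 parent=1 cost=4
4. q=(22,1) nearest=3 d=18 new=(6,2) → add node 4 parent=3 cost=6
5. q=(7,3) nearest=4 d=1 new=(7,3) → add node 5 parent=4 cost=7
6. q=(2,9) nearest=2 d=3 new=(2,8) → add node 6 parent=2 cost=6
7. q=(20,2) nearest=5 d=13 new=(9,2) → blocked by [9,13]×[1,3], reject
8. q=(20,5) nearest=5 d=13 new=(9,5) → add node 7 parent=5 cost=9
9. q=(17,10) nearest=7 d=8 new=(11,7) → add node 8 parent=7 cost=11
10. q=(25,10) nearest=8 d=14 new=(13,9) → blocked by [12,15]×[6,8], reject
11. q=(16,0) nearest=7 d=7 new=(11,3) → blocked by [9,13]×[1,3], reject
12. q=(11,5) nearest=7 d=2 new=(11,5) → add node 9 parent=7 cost=11
13. q=(3,6) nearest=1 d=2 new=(3,6) → add node 10 parent=1 cost=4

Parent of node 6: 2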